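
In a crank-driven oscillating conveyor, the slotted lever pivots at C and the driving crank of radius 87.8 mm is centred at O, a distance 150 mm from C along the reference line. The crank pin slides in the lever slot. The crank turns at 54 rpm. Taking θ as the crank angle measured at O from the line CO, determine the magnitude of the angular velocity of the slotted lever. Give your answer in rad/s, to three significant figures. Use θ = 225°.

0.783

ω = 5.655 rad/s (from 54 rpm).
Crank pin A relative to C: A = (d + r cosθ, r sinθ); lever angle φ = atan2(r sinθ, d + r cosθ).
Differentiating tanφ: φ̇ = rω(d cosθ + r)/(d² + r² + 2dr cosθ).
d² + r² + 2dr cosθ = |CA|² = 0.0115836 m²;  d cosθ + r = -0.018266 m.
|ω_lever| = |0.0878·5.655·-0.018266| / 0.0115836 = 0.78292 rad/s.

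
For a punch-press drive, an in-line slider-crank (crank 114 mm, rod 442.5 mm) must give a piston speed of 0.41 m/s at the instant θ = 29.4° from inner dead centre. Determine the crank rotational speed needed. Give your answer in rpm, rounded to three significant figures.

For an in-line slider-crank, |v_piston| = rω|sinθ|·[1 + r cosθ/√(L² − r² sin²θ)].
With r = 0.114 m, L = 0.4425 m, θ = 29.4°: the bracketed kinematic factor |dx/dθ| = 0.068626 m.
ω = v/|dx/dθ| = 0.41/0.068626 = 5.9745 rad/s.
N = 60ω/(2π) = 57.052 rpm.

57.1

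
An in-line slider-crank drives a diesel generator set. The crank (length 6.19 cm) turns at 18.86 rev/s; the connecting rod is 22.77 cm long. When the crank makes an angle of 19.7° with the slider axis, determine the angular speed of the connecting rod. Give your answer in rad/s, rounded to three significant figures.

30.5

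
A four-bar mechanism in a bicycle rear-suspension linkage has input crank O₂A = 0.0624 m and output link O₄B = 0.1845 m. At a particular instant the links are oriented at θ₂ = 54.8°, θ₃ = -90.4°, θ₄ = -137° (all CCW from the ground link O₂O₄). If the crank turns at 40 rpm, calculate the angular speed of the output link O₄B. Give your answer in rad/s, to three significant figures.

1.11

ω₂ = 4.189 rad/s (from 40 rpm).
Differentiating the loop-closure r₂e^{iθ₂}+r₃e^{iθ₃}=r₁+r₄e^{iθ₄} gives r₂ω₂e^{iθ₂}+r₃ω₃e^{iθ₃}=r₄ω₄e^{iθ₄}.
Eliminating the other unknown: ω₄ = r₂ω₂ sin(θ₂−θ₃) / [r₄ sin(θ₄−θ₃)].
Numerator sine = +0.57071; denominator sine = -0.72657.
Result = 0.0624·4.189·(+0.57071) / (0.1845·(-0.72657)) = -1.1128 rad/s; magnitude 1.1128 rad/s.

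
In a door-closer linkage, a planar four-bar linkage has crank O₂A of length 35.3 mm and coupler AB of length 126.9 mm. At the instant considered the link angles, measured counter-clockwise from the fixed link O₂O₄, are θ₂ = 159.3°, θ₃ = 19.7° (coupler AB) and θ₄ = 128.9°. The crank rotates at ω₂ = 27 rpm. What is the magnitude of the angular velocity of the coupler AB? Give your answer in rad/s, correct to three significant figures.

ω₂ = 2.827 rad/s (from 27 rpm).
Differentiating the loop-closure r₂e^{iθ₂}+r₃e^{iθ₃}=r₁+r₄e^{iθ₄} gives r₂ω₂e^{iθ₂}+r₃ω₃e^{iθ₃}=r₄ω₄e^{iθ₄}.
Eliminating the other unknown: ω₃ = r₂ω₂ sin(θ₄−θ₂) / [r₃ sin(θ₃−θ₄)].
Numerator sine = -0.50603; denominator sine = -0.94438.
Result = 0.0353·2.827·(-0.50603) / (0.1269·(-0.94438)) = +0.42144 rad/s; magnitude 0.42144 rad/s.

0.421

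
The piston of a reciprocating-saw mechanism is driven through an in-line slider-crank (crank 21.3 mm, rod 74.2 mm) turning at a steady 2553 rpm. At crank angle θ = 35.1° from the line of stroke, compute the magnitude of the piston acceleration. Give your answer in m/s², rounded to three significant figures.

ω = 2π·2553/60 = 267.3 rad/s
x(θ) = r cosθ + √(L² − r² sin²θ); with ω constant, a = ω²·d²x/dθ².
d²x/dθ² = −r cosθ − r²(cos2θ)/√u − r⁴ sin²2θ/(4u^{3/2}),  u = L² − r² sin²θ = 0.00535564 m².
Substituting r = 0.0213 m, L = 0.0742 m, θ = 35.1°: d²x/dθ² = -0.019643 m.
a = ω²·d²x/dθ² = (267.3)²·(-0.019643) = -1404 m/s²;  |a| = 1404 m/s².

1400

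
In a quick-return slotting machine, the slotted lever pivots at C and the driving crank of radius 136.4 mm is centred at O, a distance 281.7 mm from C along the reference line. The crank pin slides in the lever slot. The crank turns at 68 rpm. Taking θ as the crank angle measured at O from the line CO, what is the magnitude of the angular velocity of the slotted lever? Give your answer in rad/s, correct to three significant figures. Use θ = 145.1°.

ω = 7.121 rad/s (from 68 rpm).
Crank pin A relative to C: A = (d + r cosθ, r sinθ); lever angle φ = atan2(r sinθ, d + r cosθ).
Differentiating tanφ: φ̇ = rω(d cosθ + r)/(d² + r² + 2dr cosθ).
d² + r² + 2dr cosθ = |CA|² = 0.034933 m²;  d cosθ + r = -0.094637 m.
|ω_lever| = |0.1364·7.121·-0.094637| / 0.034933 = 2.6313 rad/s.

2.63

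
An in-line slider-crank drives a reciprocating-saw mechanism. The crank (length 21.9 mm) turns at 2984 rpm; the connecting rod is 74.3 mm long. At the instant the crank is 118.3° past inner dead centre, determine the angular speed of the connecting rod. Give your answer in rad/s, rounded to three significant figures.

ω = 312.5 rad/s (converted from 2984 rpm).
The rod makes angle φ with the slider axis where L sinφ = r sinθ; differentiating, L cosφ·φ̇ = r ω cosθ.
L cosφ = √(L² − r² sin²θ) = 0.071754 m.
|ω_rod| = r ω |cosθ| / √(L² − r² sin²θ) = 0.0219·312.5·0.47409/0.071754 = 45.215 rad/s.

45.2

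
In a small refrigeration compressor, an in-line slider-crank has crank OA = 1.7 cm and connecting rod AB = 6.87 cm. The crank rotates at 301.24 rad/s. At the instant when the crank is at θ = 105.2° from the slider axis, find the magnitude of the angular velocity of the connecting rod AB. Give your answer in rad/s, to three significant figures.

20.1

ω = 301.2 rad/s
The rod makes angle φ with the slider axis where L sinφ = r sinθ; differentiating, L cosφ·φ̇ = r ω cosθ.
L cosφ = √(L² − r² sin²θ) = 0.066712 m.
|ω_rod| = r ω |cosθ| / √(L² − r² sin²θ) = 0.017·301.2·0.26219/0.066712 = 20.127 rad/s.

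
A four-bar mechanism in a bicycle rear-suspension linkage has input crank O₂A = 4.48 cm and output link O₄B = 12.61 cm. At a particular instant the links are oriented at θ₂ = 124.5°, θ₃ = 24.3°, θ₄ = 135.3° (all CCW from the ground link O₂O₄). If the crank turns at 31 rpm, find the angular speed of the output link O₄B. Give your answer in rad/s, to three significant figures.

1.22

ω₂ = 3.246 rad/s (from 31 rpm).
Differentiating the loop-closure r₂e^{iθ₂}+r₃e^{iθ₃}=r₁+r₄e^{iθ₄} gives r₂ω₂e^{iθ₂}+r₃ω₃e^{iθ₃}=r₄ω₄e^{iθ₄}.
Eliminating the other unknown: ω₄ = r₂ω₂ sin(θ₂−θ₃) / [r₄ sin(θ₄−θ₃)].
Numerator sine = +0.98420; denominator sine = +0.93358.
Result = 0.0448·3.246·(+0.98420) / (0.1261·(+0.93358)) = +1.2159 rad/s; magnitude 1.2159 rad/s.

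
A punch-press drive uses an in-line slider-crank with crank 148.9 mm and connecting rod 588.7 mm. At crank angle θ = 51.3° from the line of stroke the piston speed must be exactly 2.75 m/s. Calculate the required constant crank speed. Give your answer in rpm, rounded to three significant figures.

195

For an in-line slider-crank, |v_piston| = rω|sinθ|·[1 + r cosθ/√(L² − r² sin²θ)].
With r = 0.1489 m, L = 0.5887 m, θ = 51.3°: the bracketed kinematic factor |dx/dθ| = 0.13495 m.
ω = v/|dx/dθ| = 2.75/0.13495 = 20.378 rad/s.
N = 60ω/(2π) = 194.59 rpm.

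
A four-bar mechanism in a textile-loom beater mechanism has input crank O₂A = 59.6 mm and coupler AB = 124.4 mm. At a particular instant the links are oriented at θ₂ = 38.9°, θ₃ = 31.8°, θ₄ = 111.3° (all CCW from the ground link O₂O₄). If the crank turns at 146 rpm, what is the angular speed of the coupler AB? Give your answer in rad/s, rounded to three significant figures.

7.10

ω₂ = 15.29 rad/s (from 146 rpm).
Differentiating the loop-closure r₂e^{iθ₂}+r₃e^{iθ₃}=r₁+r₄e^{iθ₄} gives r₂ω₂e^{iθ₂}+r₃ω₃e^{iθ₃}=r₄ω₄e^{iθ₄}.
Eliminating the other unknown: ω₃ = r₂ω₂ sin(θ₄−θ₂) / [r₃ sin(θ₃−θ₄)].
Numerator sine = +0.95319; denominator sine = -0.98325.
Result = 0.0596·15.29·(+0.95319) / (0.1244·(-0.98325)) = -7.101 rad/s; magnitude 7.101 rad/s.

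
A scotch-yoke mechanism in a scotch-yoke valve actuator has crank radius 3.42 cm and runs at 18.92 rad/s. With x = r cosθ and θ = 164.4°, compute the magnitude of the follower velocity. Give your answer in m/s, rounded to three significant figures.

0.174

ω = 18.92 rad/s
x = r cosθ ⇒ ẋ = −rω sinθ.
|v| = rω|sinθ| = 0.0342·18.92·|sin 164.4°| = 0.17401 m/s.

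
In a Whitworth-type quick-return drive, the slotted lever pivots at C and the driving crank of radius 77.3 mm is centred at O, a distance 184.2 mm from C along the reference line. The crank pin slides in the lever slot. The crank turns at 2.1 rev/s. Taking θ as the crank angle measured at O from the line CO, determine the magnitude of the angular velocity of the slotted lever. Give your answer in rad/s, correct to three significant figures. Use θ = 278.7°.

2.43

ω = 13.19 rad/s (from 2.1 rev/s).
Crank pin A relative to C: A = (d + r cosθ, r sinθ); lever angle φ = atan2(r sinθ, d + r cosθ).
Differentiating tanφ: φ̇ = rω(d cosθ + r)/(d² + r² + 2dr cosθ).
d² + r² + 2dr cosθ = |CA|² = 0.0442124 m²;  d cosθ + r = +0.10516 m.
|ω_lever| = |0.0773·13.19·+0.10516| / 0.0442124 = 2.426 rad/s.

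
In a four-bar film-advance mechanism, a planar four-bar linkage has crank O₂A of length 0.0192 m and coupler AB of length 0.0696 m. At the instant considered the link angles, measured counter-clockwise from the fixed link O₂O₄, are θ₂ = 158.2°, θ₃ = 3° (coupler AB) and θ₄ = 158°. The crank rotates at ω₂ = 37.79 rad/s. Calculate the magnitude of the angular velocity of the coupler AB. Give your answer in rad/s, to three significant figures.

ω₂ = 37.79 rad/s
Differentiating the loop-closure r₂e^{iθ₂}+r₃e^{iθ₃}=r₁+r₄e^{iθ₄} gives r₂ω₂e^{iθ₂}+r₃ω₃e^{iθ₃}=r₄ω₄e^{iθ₄}.
Eliminating the other unknown: ω₃ = r₂ω₂ sin(θ₄−θ₂) / [r₃ sin(θ₃−θ₄)].
Numerator sine = -0.00349; denominator sine = -0.42262.
Result = 0.0192·37.79·(-0.00349) / (0.0696·(-0.42262)) = +0.086105 rad/s; magnitude 0.086105 rad/s.

0.0861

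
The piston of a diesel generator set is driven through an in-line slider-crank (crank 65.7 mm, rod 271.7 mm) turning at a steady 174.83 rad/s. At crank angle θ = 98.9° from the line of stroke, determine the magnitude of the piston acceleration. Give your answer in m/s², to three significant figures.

786

ω = 174.8 rad/s
x(θ) = r cosθ + √(L² − r² sin²θ); with ω constant, a = ω²·d²x/dθ².
d²x/dθ² = −r cosθ − r²(cos2θ)/√u − r⁴ sin²2θ/(4u^{3/2}),  u = L² − r² sin²θ = 0.0696077 m².
Substituting r = 0.0657 m, L = 0.2717 m, θ = 98.9°: d²x/dθ² = +0.025718 m.
a = ω²·d²x/dθ² = (174.8)²·(+0.025718) = +786.09 m/s²;  |a| = 786.09 m/s².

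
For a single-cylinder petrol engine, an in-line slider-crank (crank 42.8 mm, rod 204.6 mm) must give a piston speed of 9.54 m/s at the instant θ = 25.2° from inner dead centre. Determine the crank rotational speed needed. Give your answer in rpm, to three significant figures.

4200

For an in-line slider-crank, |v_piston| = rω|sinθ|·[1 + r cosθ/√(L² − r² sin²θ)].
With r = 0.0428 m, L = 0.2046 m, θ = 25.2°: the bracketed kinematic factor |dx/dθ| = 0.021686 m.
ω = v/|dx/dθ| = 9.54/0.021686 = 439.91 rad/s.
N = 60ω/(2π) = 4200.8 rpm.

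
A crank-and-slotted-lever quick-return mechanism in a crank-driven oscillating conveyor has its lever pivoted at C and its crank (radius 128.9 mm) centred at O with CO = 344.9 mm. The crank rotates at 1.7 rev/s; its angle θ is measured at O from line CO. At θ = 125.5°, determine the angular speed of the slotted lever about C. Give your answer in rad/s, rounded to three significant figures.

ω = 10.68 rad/s (from 1.7 rev/s).
Crank pin A relative to C: A = (d + r cosθ, r sinθ); lever angle φ = atan2(r sinθ, d + r cosθ).
Differentiating tanφ: φ̇ = rω(d cosθ + r)/(d² + r² + 2dr cosθ).
d² + r² + 2dr cosθ = |CA|² = 0.0839379 m²;  d cosθ + r = -0.071384 m.
|ω_lever| = |0.1289·10.68·-0.071384| / 0.0839379 = 1.1709 rad/s.

1.17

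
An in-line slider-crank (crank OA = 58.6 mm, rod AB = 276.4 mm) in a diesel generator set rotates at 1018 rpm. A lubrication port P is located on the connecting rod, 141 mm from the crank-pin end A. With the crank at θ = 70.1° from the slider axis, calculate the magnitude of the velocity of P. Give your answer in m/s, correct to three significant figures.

6.18

ω = 106.6 rad/s.  Crank-pin speed |V_A| = rω = 6.247 m/s, perpendicular to OA.
Rod angle: sinφ = −(r/L) sinθ ⇒ φ = -11.499°; ω_rod = −rω cosθ/√(L²−r²sin²θ) = -7.8506 rad/s.
V_P = V_A + ω_rod × AP, with AP = 0.141 m along the rod.
Components: V_Px = −rω sinθ − a·ω_rod·sinφ = -6.0947 m/s;  V_Py = rω cosθ + a·ω_rod·cosφ = +1.0416 m/s.
|V_P| = √(V_Px² + V_Py²) = 6.1831 m/s.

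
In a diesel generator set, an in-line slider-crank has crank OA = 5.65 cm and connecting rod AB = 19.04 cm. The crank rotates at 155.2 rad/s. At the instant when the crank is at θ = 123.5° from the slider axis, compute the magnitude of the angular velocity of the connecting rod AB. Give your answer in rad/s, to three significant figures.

26.2

ω = 155.2 rad/s
The rod makes angle φ with the slider axis where L sinφ = r sinθ; differentiating, L cosφ·φ̇ = r ω cosθ.
L cosφ = √(L² − r² sin²θ) = 0.18448 m.
|ω_rod| = r ω |cosθ| / √(L² − r² sin²θ) = 0.0565·155.2·0.55194/0.18448 = 26.235 rad/s.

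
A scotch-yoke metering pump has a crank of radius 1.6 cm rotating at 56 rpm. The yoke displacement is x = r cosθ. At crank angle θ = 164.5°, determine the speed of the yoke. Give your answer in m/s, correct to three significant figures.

0.0251

ω = 5.864 rad/s (from 56 rpm).
x = r cosθ ⇒ ẋ = −rω sinθ.
|v| = rω|sinθ| = 0.016·5.864·|sin 164.5°| = 0.025075 m/s.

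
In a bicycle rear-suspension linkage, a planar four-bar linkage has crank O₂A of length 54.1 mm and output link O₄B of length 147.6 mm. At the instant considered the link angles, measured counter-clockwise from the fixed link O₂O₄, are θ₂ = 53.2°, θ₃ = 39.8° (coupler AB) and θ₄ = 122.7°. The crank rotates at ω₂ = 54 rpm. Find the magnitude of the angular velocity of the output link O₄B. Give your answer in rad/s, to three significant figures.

0.484

ω₂ = 5.655 rad/s (from 54 rpm).
Differentiating the loop-closure r₂e^{iθ₂}+r₃e^{iθ₃}=r₁+r₄e^{iθ₄} gives r₂ω₂e^{iθ₂}+r₃ω₃e^{iθ₃}=r₄ω₄e^{iθ₄}.
Eliminating the other unknown: ω₄ = r₂ω₂ sin(θ₂−θ₃) / [r₄ sin(θ₄−θ₃)].
Numerator sine = +0.23175; denominator sine = +0.99233.
Result = 0.0541·5.655·(+0.23175) / (0.1476·(+0.99233)) = +0.48405 rad/s; magnitude 0.48405 rad/s.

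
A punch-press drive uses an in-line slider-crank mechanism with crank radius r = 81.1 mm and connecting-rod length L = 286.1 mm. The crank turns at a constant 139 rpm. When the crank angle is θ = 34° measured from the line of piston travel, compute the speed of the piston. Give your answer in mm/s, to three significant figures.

817

ω = 2π·139/60 = 14.56 rad/s
For an in-line slider-crank, x = r cosθ + √(L² − r² sin²θ), so v = −rω sinθ·[1 + r cosθ/√(L² − r² sin²θ)].
With r = 0.0811 m, L = 0.2861 m, θ = 34°: √(L² − r² sin²θ) = 0.28248 m.
v = −0.0811·14.56·0.55919·[1 + 0.0811·0.82904/0.28248] = -0.81724 m/s.
|v| = 0.81724 m/s = 817.24 mm/s.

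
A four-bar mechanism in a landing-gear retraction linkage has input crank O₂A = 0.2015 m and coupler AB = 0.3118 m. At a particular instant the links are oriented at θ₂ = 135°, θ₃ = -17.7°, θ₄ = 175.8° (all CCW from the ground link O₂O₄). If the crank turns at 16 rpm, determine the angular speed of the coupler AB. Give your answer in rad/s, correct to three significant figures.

3.03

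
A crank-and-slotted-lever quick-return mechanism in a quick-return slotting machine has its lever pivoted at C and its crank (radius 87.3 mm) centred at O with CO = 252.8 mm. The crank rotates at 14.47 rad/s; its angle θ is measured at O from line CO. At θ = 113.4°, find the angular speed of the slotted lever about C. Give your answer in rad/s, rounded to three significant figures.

0.306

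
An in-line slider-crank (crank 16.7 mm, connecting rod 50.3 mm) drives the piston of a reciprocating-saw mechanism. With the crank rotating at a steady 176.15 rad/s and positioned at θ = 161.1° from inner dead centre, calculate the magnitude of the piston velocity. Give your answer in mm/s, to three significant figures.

ω = 176.2 rad/s
For an in-line slider-crank, x = r cosθ + √(L² − r² sin²θ), so v = −rω sinθ·[1 + r cosθ/√(L² − r² sin²θ)].
With r = 0.0167 m, L = 0.0503 m, θ = 161.1°: √(L² − r² sin²θ) = 0.050008 m.
v = −0.0167·176.2·0.32392·[1 + 0.0167·-0.94609/0.050008] = -0.65182 m/s.
|v| = 0.65182 m/s = 651.82 mm/s.

652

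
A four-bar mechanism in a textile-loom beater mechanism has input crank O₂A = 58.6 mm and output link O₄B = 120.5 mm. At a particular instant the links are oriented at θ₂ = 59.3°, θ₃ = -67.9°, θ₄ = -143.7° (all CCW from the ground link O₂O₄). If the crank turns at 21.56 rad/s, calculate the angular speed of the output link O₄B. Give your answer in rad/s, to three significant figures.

8.61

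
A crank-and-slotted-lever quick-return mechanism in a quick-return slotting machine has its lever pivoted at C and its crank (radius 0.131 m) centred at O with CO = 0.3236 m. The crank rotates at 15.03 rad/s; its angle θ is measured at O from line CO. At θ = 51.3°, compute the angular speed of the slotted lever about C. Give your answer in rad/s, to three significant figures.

ω = 15.03 rad/s
Crank pin A relative to C: A = (d + r cosθ, r sinθ); lever angle φ = atan2(r sinθ, d + r cosθ).
Differentiating tanφ: φ̇ = rω(d cosθ + r)/(d² + r² + 2dr cosθ).
d² + r² + 2dr cosθ = |CA|² = 0.174888 m²;  d cosθ + r = +0.33333 m.
|ω_lever| = |0.131·15.03·+0.33333| / 0.174888 = 3.7527 rad/s.

3.75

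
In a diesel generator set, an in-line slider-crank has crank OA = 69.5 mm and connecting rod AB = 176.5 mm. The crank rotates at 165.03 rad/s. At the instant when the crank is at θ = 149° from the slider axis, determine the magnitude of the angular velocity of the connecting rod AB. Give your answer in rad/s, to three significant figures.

ω = 165 rad/s
The rod makes angle φ with the slider axis where L sinφ = r sinθ; differentiating, L cosφ·φ̇ = r ω cosθ.
L cosφ = √(L² − r² sin²θ) = 0.17283 m.
|ω_rod| = r ω |cosθ| / √(L² − r² sin²θ) = 0.0695·165·0.85717/0.17283 = 56.884 rad/s.

56.9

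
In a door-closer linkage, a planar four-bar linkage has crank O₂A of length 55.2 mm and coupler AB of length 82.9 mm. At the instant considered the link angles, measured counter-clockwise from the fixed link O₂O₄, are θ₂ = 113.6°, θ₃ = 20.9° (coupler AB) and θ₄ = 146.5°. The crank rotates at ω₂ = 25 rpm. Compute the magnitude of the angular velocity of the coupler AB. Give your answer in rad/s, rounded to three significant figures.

1.16

ω₂ = 2.618 rad/s (from 25 rpm).
Differentiating the loop-closure r₂e^{iθ₂}+r₃e^{iθ₃}=r₁+r₄e^{iθ₄} gives r₂ω₂e^{iθ₂}+r₃ω₃e^{iθ₃}=r₄ω₄e^{iθ₄}.
Eliminating the other unknown: ω₃ = r₂ω₂ sin(θ₄−θ₂) / [r₃ sin(θ₃−θ₄)].
Numerator sine = +0.54317; denominator sine = -0.81310.
Result = 0.0552·2.618·(+0.54317) / (0.0829·(-0.81310)) = -1.1645 rad/s; magnitude 1.1645 rad/s.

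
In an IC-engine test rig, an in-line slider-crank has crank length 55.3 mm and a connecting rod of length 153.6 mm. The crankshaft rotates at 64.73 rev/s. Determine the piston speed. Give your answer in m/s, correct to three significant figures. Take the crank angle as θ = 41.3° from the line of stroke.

19.0

ω = 2π·64.7 = 406.7 rad/s
For an in-line slider-crank, x = r cosθ + √(L² − r² sin²θ), so v = −rω sinθ·[1 + r cosθ/√(L² − r² sin²θ)].
With r = 0.0553 m, L = 0.1536 m, θ = 41.3°: √(L² − r² sin²θ) = 0.1492 m.
v = −0.0553·406.7·0.66000·[1 + 0.0553·0.75126/0.1492] = -18.978 m/s.
|v| = 18.978 m/s.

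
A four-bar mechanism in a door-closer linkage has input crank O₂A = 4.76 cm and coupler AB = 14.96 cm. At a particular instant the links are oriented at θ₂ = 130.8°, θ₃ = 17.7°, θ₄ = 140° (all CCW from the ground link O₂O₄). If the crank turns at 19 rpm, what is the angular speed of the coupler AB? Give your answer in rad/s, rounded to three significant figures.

0.120

ω₂ = 1.99 rad/s (from 19 rpm).
Differentiating the loop-closure r₂e^{iθ₂}+r₃e^{iθ₃}=r₁+r₄e^{iθ₄} gives r₂ω₂e^{iθ₂}+r₃ω₃e^{iθ₃}=r₄ω₄e^{iθ₄}.
Eliminating the other unknown: ω₃ = r₂ω₂ sin(θ₄−θ₂) / [r₃ sin(θ₃−θ₄)].
Numerator sine = +0.15988; denominator sine = -0.84526.
Result = 0.0476·1.99·(+0.15988) / (0.1496·(-0.84526)) = -0.11975 rad/s; magnitude 0.11975 rad/s.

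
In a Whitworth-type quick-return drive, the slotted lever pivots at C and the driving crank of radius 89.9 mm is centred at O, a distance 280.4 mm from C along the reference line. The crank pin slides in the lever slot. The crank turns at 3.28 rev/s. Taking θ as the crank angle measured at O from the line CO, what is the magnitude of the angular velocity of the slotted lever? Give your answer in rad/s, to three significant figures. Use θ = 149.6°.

6.51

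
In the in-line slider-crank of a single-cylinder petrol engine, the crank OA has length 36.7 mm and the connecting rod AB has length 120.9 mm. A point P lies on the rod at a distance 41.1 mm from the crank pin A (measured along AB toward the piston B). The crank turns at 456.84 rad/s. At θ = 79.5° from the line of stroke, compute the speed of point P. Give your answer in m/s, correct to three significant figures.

ω = 456.8 rad/s.  Crank-pin speed |V_A| = rω = 16.766 m/s, perpendicular to OA.
Rod angle: sinφ = −(r/L) sinθ ⇒ φ = -17.366°; ω_rod = −rω cosθ/√(L²−r²sin²θ) = -26.479 rad/s.
V_P = V_A + ω_rod × AP, with AP = 0.0411 m along the rod.
Components: V_Px = −rω sinθ − a·ω_rod·sinφ = -16.81 m/s;  V_Py = rω cosθ + a·ω_rod·cosφ = +2.0167 m/s.
|V_P| = √(V_Px² + V_Py²) = 16.931 m/s.

16.9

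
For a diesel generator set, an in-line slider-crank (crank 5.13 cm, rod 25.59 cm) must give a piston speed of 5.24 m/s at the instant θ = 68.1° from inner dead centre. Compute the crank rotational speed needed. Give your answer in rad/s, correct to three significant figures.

102

For an in-line slider-crank, |v_piston| = rω|sinθ|·[1 + r cosθ/√(L² − r² sin²θ)].
With r = 0.0513 m, L = 0.2559 m, θ = 68.1°: the bracketed kinematic factor |dx/dθ| = 0.05122 m.
ω = v/|dx/dθ| = 5.24/0.05122 = 102.3 rad/s.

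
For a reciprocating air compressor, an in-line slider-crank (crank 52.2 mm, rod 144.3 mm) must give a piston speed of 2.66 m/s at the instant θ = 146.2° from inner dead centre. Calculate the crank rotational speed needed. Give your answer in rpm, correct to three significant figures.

For an in-line slider-crank, |v_piston| = rω|sinθ|·[1 + r cosθ/√(L² − r² sin²θ)].
With r = 0.0522 m, L = 0.1443 m, θ = 146.2°: the bracketed kinematic factor |dx/dθ| = 0.020127 m.
ω = v/|dx/dθ| = 2.66/0.020127 = 132.16 rad/s.
N = 60ω/(2π) = 1262 rpm.

1260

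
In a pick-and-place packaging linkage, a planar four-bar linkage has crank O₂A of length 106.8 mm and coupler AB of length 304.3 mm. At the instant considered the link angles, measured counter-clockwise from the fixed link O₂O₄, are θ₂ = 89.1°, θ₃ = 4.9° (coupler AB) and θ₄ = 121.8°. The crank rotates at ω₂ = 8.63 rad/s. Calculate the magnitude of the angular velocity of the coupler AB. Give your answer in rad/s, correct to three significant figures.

ω₂ = 8.63 rad/s
Differentiating the loop-closure r₂e^{iθ₂}+r₃e^{iθ₃}=r₁+r₄e^{iθ₄} gives r₂ω₂e^{iθ₂}+r₃ω₃e^{iθ₃}=r₄ω₄e^{iθ₄}.
Eliminating the other unknown: ω₃ = r₂ω₂ sin(θ₄−θ₂) / [r₃ sin(θ₃−θ₄)].
Numerator sine = +0.54024; denominator sine = -0.89180.
Result = 0.1068·8.63·(+0.54024) / (0.3043·(-0.89180)) = -1.8349 rad/s; magnitude 1.8349 rad/s.

1.83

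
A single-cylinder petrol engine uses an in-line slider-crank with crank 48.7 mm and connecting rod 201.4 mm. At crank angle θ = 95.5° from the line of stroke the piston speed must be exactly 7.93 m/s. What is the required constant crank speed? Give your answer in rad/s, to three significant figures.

168

For an in-line slider-crank, |v_piston| = rω|sinθ|·[1 + r cosθ/√(L² − r² sin²θ)].
With r = 0.0487 m, L = 0.2014 m, θ = 95.5°: the bracketed kinematic factor |dx/dθ| = 0.047318 m.
ω = v/|dx/dθ| = 7.93/0.047318 = 167.59 rad/s.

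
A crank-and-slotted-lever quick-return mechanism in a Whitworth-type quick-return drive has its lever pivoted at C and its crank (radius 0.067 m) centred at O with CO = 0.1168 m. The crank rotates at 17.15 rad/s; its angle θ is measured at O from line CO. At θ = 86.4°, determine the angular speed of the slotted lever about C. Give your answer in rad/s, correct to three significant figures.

4.47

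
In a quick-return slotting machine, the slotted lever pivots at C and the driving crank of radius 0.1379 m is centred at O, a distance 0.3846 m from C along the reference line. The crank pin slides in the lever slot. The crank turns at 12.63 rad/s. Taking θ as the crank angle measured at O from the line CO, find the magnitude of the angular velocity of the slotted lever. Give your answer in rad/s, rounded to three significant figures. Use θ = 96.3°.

1.07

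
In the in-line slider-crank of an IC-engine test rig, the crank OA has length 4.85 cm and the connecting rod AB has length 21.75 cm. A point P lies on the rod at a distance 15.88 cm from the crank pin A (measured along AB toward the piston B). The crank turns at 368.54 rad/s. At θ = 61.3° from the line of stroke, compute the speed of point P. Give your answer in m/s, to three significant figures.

17.1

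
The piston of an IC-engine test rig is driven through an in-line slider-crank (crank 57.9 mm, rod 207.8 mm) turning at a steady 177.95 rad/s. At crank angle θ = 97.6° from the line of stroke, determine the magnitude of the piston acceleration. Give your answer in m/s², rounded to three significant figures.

755

ω = 177.9 rad/s
x(θ) = r cosθ + √(L² − r² sin²θ); with ω constant, a = ω²·d²x/dθ².
d²x/dθ² = −r cosθ − r²(cos2θ)/√u − r⁴ sin²2θ/(4u^{3/2}),  u = L² − r² sin²θ = 0.0398871 m².
Substituting r = 0.0579 m, L = 0.2078 m, θ = 97.6°: d²x/dθ² = +0.023832 m.
a = ω²·d²x/dθ² = (177.9)²·(+0.023832) = +754.67 m/s²;  |a| = 754.67 m/s².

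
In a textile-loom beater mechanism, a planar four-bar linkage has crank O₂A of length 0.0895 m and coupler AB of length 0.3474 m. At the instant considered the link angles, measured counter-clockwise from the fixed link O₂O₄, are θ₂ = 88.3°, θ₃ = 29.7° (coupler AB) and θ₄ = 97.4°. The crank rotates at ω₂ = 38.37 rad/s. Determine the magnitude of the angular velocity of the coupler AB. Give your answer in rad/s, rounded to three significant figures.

ω₂ = 38.37 rad/s
Differentiating the loop-closure r₂e^{iθ₂}+r₃e^{iθ₃}=r₁+r₄e^{iθ₄} gives r₂ω₂e^{iθ₂}+r₃ω₃e^{iθ₃}=r₄ω₄e^{iθ₄}.
Eliminating the other unknown: ω₃ = r₂ω₂ sin(θ₄−θ₂) / [r₃ sin(θ₃−θ₄)].
Numerator sine = +0.15816; denominator sine = -0.92521.
Result = 0.0895·38.37·(+0.15816) / (0.3474·(-0.92521)) = -1.6898 rad/s; magnitude 1.6898 rad/s.

1.69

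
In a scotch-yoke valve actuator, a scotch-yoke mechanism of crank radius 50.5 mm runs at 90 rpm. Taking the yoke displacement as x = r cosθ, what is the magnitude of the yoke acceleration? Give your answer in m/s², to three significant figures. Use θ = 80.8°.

ω = 9.425 rad/s (from 90 rpm).
x = r cosθ ⇒ ẍ = −rω² cosθ (ω constant).
|a| = rω²|cosθ| = 0.0505·(9.425)²·|cos 80.8°| = 0.71718 m/s².

0.717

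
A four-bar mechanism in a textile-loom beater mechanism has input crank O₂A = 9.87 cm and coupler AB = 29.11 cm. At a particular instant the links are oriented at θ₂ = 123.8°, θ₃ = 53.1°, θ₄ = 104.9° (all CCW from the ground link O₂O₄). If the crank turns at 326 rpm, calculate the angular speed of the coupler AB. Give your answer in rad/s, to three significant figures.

ω₂ = 34.14 rad/s (from 326 rpm).
Differentiating the loop-closure r₂e^{iθ₂}+r₃e^{iθ₃}=r₁+r₄e^{iθ₄} gives r₂ω₂e^{iθ₂}+r₃ω₃e^{iθ₃}=r₄ω₄e^{iθ₄}.
Eliminating the other unknown: ω₃ = r₂ω₂ sin(θ₄−θ₂) / [r₃ sin(θ₃−θ₄)].
Numerator sine = -0.32392; denominator sine = -0.78586.
Result = 0.0987·34.14·(-0.32392) / (0.2911·(-0.78586)) = +4.771 rad/s; magnitude 4.771 rad/s.

4.77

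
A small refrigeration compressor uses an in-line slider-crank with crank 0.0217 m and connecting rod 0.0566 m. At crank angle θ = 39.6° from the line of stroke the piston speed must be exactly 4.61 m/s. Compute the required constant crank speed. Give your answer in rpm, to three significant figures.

For an in-line slider-crank, |v_piston| = rω|sinθ|·[1 + r cosθ/√(L² − r² sin²θ)].
With r = 0.0217 m, L = 0.0566 m, θ = 39.6°: the bracketed kinematic factor |dx/dθ| = 0.018046 m.
ω = v/|dx/dθ| = 4.61/0.018046 = 255.46 rad/s.
N = 60ω/(2π) = 2439.4 rpm.

2440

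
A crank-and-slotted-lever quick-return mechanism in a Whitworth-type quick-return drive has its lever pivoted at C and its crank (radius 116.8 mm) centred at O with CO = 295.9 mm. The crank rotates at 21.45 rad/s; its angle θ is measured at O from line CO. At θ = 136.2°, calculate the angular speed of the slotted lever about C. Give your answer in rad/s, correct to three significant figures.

ω = 21.45 rad/s
Crank pin A relative to C: A = (d + r cosθ, r sinθ); lever angle φ = atan2(r sinθ, d + r cosθ).
Differentiating tanφ: φ̇ = rω(d cosθ + r)/(d² + r² + 2dr cosθ).
d² + r² + 2dr cosθ = |CA|² = 0.0513094 m²;  d cosθ + r = -0.096769 m.
|ω_lever| = |0.1168·21.45·-0.096769| / 0.0513094 = 4.7251 rad/s.

4.73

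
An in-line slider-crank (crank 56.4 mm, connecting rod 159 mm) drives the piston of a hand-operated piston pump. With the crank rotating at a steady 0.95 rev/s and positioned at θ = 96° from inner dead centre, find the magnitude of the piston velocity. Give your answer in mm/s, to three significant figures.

ω = 2π·0.95 = 5.969 rad/s
For an in-line slider-crank, x = r cosθ + √(L² − r² sin²θ), so v = −rω sinθ·[1 + r cosθ/√(L² − r² sin²θ)].
With r = 0.0564 m, L = 0.159 m, θ = 96°: √(L² − r² sin²θ) = 0.14878 m.
v = −0.0564·5.969·0.99452·[1 + 0.0564·-0.10453/0.14878] = -0.32154 m/s.
|v| = 0.32154 m/s = 321.54 mm/s.

322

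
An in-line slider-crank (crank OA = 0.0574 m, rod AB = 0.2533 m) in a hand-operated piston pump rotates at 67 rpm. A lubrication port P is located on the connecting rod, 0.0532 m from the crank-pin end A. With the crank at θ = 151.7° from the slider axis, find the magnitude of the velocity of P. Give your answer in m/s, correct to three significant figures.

ω = 7.016 rad/s.  Crank-pin speed |V_A| = rω = 0.40273 m/s, perpendicular to OA.
Rod angle: sinφ = −(r/L) sinθ ⇒ φ = -6.167°; ω_rod = −rω cosθ/√(L²−r²sin²θ) = +1.4081 rad/s.
V_P = V_A + ω_rod × AP, with AP = 0.0532 m along the rod.
Components: V_Px = −rω sinθ − a·ω_rod·sinφ = -0.18288 m/s;  V_Py = rω cosθ + a·ω_rod·cosφ = -0.28012 m/s.
|V_P| = √(V_Px² + V_Py²) = 0.33454 m/s.

0.335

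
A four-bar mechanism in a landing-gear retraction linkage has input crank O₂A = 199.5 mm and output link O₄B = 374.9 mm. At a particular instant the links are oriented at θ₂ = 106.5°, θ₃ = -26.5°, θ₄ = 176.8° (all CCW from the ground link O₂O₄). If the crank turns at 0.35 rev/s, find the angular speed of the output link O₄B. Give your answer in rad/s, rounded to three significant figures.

2.16

ω₂ = 2.199 rad/s (from 0.35 rev/s).
Differentiating the loop-closure r₂e^{iθ₂}+r₃e^{iθ₃}=r₁+r₄e^{iθ₄} gives r₂ω₂e^{iθ₂}+r₃ω₃e^{iθ₃}=r₄ω₄e^{iθ₄}.
Eliminating the other unknown: ω₄ = r₂ω₂ sin(θ₂−θ₃) / [r₄ sin(θ₄−θ₃)].
Numerator sine = +0.73135; denominator sine = -0.39555.
Result = 0.1995·2.199·(+0.73135) / (0.3749·(-0.39555)) = -2.1637 rad/s; magnitude 2.1637 rad/s.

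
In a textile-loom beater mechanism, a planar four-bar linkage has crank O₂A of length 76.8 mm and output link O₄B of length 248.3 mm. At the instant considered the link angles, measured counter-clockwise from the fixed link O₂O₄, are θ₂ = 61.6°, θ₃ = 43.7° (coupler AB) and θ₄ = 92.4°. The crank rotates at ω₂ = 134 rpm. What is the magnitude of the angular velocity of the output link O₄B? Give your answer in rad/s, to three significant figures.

ω₂ = 14.03 rad/s (from 134 rpm).
Differentiating the loop-closure r₂e^{iθ₂}+r₃e^{iθ₃}=r₁+r₄e^{iθ₄} gives r₂ω₂e^{iθ₂}+r₃ω₃e^{iθ₃}=r₄ω₄e^{iθ₄}.
Eliminating the other unknown: ω₄ = r₂ω₂ sin(θ₂−θ₃) / [r₄ sin(θ₄−θ₃)].
Numerator sine = +0.30736; denominator sine = +0.75126.
Result = 0.0768·14.03·(+0.30736) / (0.2483·(+0.75126)) = +1.7757 rad/s; magnitude 1.7757 rad/s.

1.78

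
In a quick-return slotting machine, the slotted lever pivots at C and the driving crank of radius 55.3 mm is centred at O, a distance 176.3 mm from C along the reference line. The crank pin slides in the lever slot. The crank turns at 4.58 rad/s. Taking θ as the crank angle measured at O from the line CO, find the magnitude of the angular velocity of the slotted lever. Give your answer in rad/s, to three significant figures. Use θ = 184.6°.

ω = 4.58 rad/s
Crank pin A relative to C: A = (d + r cosθ, r sinθ); lever angle φ = atan2(r sinθ, d + r cosθ).
Differentiating tanφ: φ̇ = rω(d cosθ + r)/(d² + r² + 2dr cosθ).
d² + r² + 2dr cosθ = |CA|² = 0.0147038 m²;  d cosθ + r = -0.12043 m.
|ω_lever| = |0.0553·4.58·-0.12043| / 0.0147038 = 2.0745 rad/s.

2.07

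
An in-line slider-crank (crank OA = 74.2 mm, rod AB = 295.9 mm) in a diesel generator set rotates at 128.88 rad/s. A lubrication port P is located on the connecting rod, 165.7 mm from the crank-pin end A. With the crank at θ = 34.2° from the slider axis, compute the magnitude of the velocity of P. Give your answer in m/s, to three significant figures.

ω = 128.9 rad/s.  Crank-pin speed |V_A| = rω = 9.5629 m/s, perpendicular to OA.
Rod angle: sinφ = −(r/L) sinθ ⇒ φ = -8.103°; ω_rod = −rω cosθ/√(L²−r²sin²θ) = -26.999 rad/s.
V_P = V_A + ω_rod × AP, with AP = 0.1657 m along the rod.
Components: V_Px = −rω sinθ − a·ω_rod·sinφ = -6.0057 m/s;  V_Py = rω cosθ + a·ω_rod·cosφ = +3.4802 m/s.
|V_P| = √(V_Px² + V_Py²) = 6.9412 m/s.

6.94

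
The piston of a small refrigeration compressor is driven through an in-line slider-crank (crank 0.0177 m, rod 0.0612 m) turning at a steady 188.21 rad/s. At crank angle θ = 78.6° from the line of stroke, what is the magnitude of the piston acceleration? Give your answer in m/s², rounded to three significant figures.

49.7

ω = 188.2 rad/s
x(θ) = r cosθ + √(L² − r² sin²θ); with ω constant, a = ω²·d²x/dθ².
d²x/dθ² = −r cosθ − r²(cos2θ)/√u − r⁴ sin²2θ/(4u^{3/2}),  u = L² − r² sin²θ = 0.00344439 m².
Substituting r = 0.0177 m, L = 0.0612 m, θ = 78.6°: d²x/dθ² = +0.0014043 m.
a = ω²·d²x/dθ² = (188.2)²·(+0.0014043) = +49.744 m/s²;  |a| = 49.744 m/s².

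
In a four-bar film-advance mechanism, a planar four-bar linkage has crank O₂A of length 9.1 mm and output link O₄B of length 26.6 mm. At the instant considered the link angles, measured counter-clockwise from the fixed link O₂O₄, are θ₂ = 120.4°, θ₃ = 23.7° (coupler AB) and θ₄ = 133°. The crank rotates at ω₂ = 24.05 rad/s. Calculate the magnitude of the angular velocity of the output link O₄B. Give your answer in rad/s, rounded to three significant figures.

8.66

ω₂ = 24.05 rad/s
Differentiating the loop-closure r₂e^{iθ₂}+r₃e^{iθ₃}=r₁+r₄e^{iθ₄} gives r₂ω₂e^{iθ₂}+r₃ω₃e^{iθ₃}=r₄ω₄e^{iθ₄}.
Eliminating the other unknown: ω₄ = r₂ω₂ sin(θ₂−θ₃) / [r₄ sin(θ₄−θ₃)].
Numerator sine = +0.99317; denominator sine = +0.94380.
Result = 0.0091·24.05·(+0.99317) / (0.0266·(+0.94380)) = +8.658 rad/s; magnitude 8.658 rad/s.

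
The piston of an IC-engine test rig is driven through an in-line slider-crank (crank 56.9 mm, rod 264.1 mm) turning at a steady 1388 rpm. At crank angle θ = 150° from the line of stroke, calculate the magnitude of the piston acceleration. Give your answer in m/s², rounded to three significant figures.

909

ω = 2π·1388/60 = 145.4 rad/s
x(θ) = r cosθ + √(L² − r² sin²θ); with ω constant, a = ω²·d²x/dθ².
d²x/dθ² = −r cosθ − r²(cos2θ)/√u − r⁴ sin²2θ/(4u^{3/2}),  u = L² − r² sin²θ = 0.0689394 m².
Substituting r = 0.0569 m, L = 0.2641 m, θ = 150°: d²x/dθ² = +0.043003 m.
a = ω²·d²x/dθ² = (145.4)²·(+0.043003) = +908.52 m/s²;  |a| = 908.52 m/s².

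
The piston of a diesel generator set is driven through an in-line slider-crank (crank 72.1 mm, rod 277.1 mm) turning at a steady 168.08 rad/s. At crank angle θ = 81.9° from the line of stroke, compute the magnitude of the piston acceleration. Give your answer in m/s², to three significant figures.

239

ω = 168.1 rad/s
x(θ) = r cosθ + √(L² − r² sin²θ); with ω constant, a = ω²·d²x/dθ².
d²x/dθ² = −r cosθ − r²(cos2θ)/√u − r⁴ sin²2θ/(4u^{3/2}),  u = L² − r² sin²θ = 0.0716892 m².
Substituting r = 0.0721 m, L = 0.2771 m, θ = 81.9°: d²x/dθ² = +0.008458 m.
a = ω²·d²x/dθ² = (168.1)²·(+0.008458) = +238.95 m/s²;  |a| = 238.95 m/s².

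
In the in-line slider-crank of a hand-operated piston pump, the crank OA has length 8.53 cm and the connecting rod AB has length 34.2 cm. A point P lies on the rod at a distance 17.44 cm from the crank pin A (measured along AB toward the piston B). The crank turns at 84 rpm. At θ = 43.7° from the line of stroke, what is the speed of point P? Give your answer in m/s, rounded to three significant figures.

0.626

ω = 8.796 rad/s.  Crank-pin speed |V_A| = rω = 0.75034 m/s, perpendicular to OA.
Rod angle: sinφ = −(r/L) sinθ ⇒ φ = -9.923°; ω_rod = −rω cosθ/√(L²−r²sin²θ) = -1.6103 rad/s.
V_P = V_A + ω_rod × AP, with AP = 0.1744 m along the rod.
Components: V_Px = −rω sinθ − a·ω_rod·sinφ = -0.56679 m/s;  V_Py = rω cosθ + a·ω_rod·cosφ = +0.26584 m/s.
|V_P| = √(V_Px² + V_Py²) = 0.62603 m/s.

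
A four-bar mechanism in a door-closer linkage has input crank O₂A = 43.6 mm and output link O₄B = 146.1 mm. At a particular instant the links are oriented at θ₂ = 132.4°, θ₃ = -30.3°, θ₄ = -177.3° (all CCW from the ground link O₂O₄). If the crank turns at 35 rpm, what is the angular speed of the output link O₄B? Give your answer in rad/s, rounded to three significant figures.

0.597

ω₂ = 3.665 rad/s (from 35 rpm).
Differentiating the loop-closure r₂e^{iθ₂}+r₃e^{iθ₃}=r₁+r₄e^{iθ₄} gives r₂ω₂e^{iθ₂}+r₃ω₃e^{iθ₃}=r₄ω₄e^{iθ₄}.
Eliminating the other unknown: ω₄ = r₂ω₂ sin(θ₂−θ₃) / [r₄ sin(θ₄−θ₃)].
Numerator sine = +0.29737; denominator sine = -0.54464.
Result = 0.0436·3.665·(+0.29737) / (0.1461·(-0.54464)) = -0.59721 rad/s; magnitude 0.59721 rad/s.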